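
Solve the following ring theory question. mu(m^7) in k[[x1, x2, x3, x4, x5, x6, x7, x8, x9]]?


C(n+d-1,d)=C(15,7)=6435


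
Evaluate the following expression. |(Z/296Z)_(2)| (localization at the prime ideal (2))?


2-primary part: 296=2^3*37
Size=2^3=8


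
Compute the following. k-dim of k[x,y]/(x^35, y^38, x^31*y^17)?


k[x,y]/I, I = (x^35, y^38, x^31*y^17)
Rect: 35x38=1330. Corner: (35-31)x(38-17)=84.
dim = 1330-84 = 1246


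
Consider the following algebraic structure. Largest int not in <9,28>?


gcd(9,28)=1 => F=ab-a-b=9*28-9-28=252-37=215


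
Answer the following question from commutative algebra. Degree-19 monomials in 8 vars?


C(d+n-1,n-1)=C(26,7)=657800


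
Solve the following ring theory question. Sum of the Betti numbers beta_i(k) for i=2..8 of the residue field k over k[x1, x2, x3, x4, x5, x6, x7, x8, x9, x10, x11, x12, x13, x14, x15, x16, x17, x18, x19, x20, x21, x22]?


Koszul resolution: beta_i(k)=C(n,i), n=22
C(22,2)=231, C(22,3)=1540, C(22,4)=7315, C(22,5)=26334, C(22,6)=74613, C(22,7)=170544, C(22,8)=319770
Sum=600347


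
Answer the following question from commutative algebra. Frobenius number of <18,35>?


gcd(18,35)=1 => F=ab-a-b=18*35-18-35=630-53=577


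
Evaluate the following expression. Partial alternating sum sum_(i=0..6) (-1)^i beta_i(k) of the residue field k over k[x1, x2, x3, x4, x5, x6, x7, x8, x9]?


Koszul resolution: beta_i(k)=C(n,i), n=9
sum_(i=0..p) (-1)^i C(n,i) = (-1)^p C(n-1,p)
(-1)^6*C(8,6) = (-1)^6*28 = 28


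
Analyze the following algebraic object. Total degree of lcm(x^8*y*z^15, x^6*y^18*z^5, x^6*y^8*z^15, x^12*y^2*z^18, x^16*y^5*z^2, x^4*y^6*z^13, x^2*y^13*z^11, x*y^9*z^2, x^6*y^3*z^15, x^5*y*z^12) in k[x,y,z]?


lcm = componentwise max:
x: max(8,6,6,12,16,4,2,1,6,5)=16
y: max(1,18,8,2,5,6,13,9,3,1)=18
z: max(15,5,15,18,2,13,11,2,15,12)=18
Total=16+18+18=52


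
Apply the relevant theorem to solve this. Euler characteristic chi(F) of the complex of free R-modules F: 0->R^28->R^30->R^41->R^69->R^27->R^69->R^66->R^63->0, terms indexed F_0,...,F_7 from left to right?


chi = sum (-1)^i * rank:
(-1)^0*28=28
(-1)^1*30=-30
(-1)^2*41=41
(-1)^3*69=-69
(-1)^4*27=27
(-1)^5*69=-69
(-1)^6*66=66
(-1)^7*63=-63
chi=-69


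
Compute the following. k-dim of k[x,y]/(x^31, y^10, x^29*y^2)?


k[x,y]/I, I = (x^31, y^10, x^29*y^2)
Rect: 31x10=310. Corner: (31-29)x(10-2)=16.
dim = 310-16 = 294


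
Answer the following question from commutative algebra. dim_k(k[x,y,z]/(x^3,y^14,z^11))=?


Basis: x^iy^jz^k, i<3,j<14,k<11
3*14*11=462


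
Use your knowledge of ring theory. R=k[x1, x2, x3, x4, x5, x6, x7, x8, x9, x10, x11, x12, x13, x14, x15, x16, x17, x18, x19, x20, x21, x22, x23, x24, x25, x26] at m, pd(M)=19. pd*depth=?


pd+depth=26
depth=26-19=7
pd*depth=19*7=133


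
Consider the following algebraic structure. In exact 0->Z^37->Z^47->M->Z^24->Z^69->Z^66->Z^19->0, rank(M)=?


Alt sum=0:
(-1)^0*37 + (-1)^1*47 + (-1)^2*? + (-1)^3*24 + (-1)^4*69 + (-1)^5*66 + (-1)^6*19=0
rank(M)=12


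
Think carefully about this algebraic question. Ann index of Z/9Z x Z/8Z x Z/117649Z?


Exponent = lcm of the cyclic orders; pairwise coprime => product.
3^2*2^3*7^6=9*8*117649=8470728


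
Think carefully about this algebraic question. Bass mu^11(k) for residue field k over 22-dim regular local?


C(n,i)=C(22,11)=705432


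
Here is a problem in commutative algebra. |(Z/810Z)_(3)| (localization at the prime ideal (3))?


3-primary part: 810=3^4*10
Size=3^4=81


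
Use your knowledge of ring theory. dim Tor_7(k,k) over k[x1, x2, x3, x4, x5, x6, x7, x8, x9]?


Koszul: C(n,i)=C(9,7)=36


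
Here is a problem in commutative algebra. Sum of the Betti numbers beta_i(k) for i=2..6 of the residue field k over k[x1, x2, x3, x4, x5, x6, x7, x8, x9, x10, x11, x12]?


Koszul resolution: beta_i(k)=C(n,i), n=12
C(12,2)=66, C(12,3)=220, C(12,4)=495, C(12,5)=792, C(12,6)=924
Sum=2497


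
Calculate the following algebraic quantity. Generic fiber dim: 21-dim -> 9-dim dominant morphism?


dim(fiber)=dim(X)-dim(Y)=21-9=12


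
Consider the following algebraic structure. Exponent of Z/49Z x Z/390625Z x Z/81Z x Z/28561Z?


Exponent = lcm of the cyclic orders; pairwise coprime => product.
7^2*5^8*3^4*13^4=49*390625*81*28561=44280706640625


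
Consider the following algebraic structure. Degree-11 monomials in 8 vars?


C(d+n-1,n-1)=C(18,7)=31824


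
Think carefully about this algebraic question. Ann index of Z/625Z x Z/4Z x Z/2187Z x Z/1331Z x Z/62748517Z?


Exponent = lcm of the cyclic orders; pairwise coprime => product.
5^4*2^2*3^7*11^3*13^7=625*4*2187*1331*62748517=456636174724372500


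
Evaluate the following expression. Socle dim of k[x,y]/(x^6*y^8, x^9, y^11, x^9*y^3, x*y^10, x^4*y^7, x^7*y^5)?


Socle = ann(m) = span of standard monomials u with x*u, y*u in I (staircase corners).
Redundant generators: x^9*y^3, x^6*y^8
Minimal generators: x^9, x^7*y^5, x^4*y^7, x*y^10, y^11
Corners: y^10, x^3y^9, x^6y^6, x^8y^4
Socle dim=4


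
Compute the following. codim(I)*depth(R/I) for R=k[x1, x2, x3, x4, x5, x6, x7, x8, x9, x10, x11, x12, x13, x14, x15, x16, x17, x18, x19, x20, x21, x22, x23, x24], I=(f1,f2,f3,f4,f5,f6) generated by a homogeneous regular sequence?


codim=6, depth=dim(R/I)=24-6=18
Product=6*18=108


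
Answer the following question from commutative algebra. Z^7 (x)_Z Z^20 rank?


rank(M(x)N) = rank(M)*rank(N)
7*20 = 140


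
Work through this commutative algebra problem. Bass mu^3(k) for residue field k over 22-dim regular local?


C(n,i)=C(22,3)=1540


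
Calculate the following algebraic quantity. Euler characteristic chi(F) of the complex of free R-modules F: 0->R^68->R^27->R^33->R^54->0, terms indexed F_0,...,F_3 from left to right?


chi = sum (-1)^i * rank:
(-1)^0*68=68
(-1)^1*27=-27
(-1)^2*33=33
(-1)^3*54=-54
chi=20


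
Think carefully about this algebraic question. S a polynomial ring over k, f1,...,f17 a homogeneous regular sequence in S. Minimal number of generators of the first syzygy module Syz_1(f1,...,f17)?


Regular sequence => Koszul complex is the minimal free resolution.
Syz_1 minimally generated by Koszul relations f_i*e_j - f_j*e_i (i<j): mu(Syz_1) = beta_2 = C(m,2) = m(m-1)/2
m=17
17*16/2 = 136


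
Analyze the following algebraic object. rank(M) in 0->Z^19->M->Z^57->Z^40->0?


Alt sum=0:
(-1)^0*19 + (-1)^1*? + (-1)^2*57 + (-1)^3*40=0
rank(M)=36


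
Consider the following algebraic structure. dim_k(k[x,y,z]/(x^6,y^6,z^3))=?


Basis: x^iy^jz^k, i<6,j<6,k<3
6*6*3=108


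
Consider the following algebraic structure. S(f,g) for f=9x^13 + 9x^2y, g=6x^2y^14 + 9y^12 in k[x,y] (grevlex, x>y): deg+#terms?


LT(f)=9x^13, LT(g)=6x^2y^14
lcm(LM)=x^13y^14
S(f,g) (scaled by 54 to clear denominators) = 6y^14*f - 9x^11*g = -81x^11y^12 + 54x^2y^15
2 terms, deg 23.
23+2=25


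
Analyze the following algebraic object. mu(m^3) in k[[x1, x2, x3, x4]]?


C(n+d-1,d)=C(6,3)=20


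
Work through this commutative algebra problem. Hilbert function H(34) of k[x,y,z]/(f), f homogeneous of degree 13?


C(36,2)-C(23,2)=630-253=377


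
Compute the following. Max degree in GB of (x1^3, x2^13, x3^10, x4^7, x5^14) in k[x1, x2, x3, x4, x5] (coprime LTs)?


Pure powers, coprime LTs => already GB.
Degrees: 3, 13, 10, 7, 14
Max=14


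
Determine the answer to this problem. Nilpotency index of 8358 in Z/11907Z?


8358^k mod 11907:
k=1: 8358
k=2: 9702
k=3: 2646
k=4: 3969
k=5: 0
First zero at k = 5


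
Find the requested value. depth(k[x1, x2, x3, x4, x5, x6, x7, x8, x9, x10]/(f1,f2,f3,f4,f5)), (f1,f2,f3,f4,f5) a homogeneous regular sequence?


depth(R)=10
depth(R/I)=10-5=5


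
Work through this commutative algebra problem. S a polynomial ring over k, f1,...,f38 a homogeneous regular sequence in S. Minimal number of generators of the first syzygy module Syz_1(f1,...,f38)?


Regular sequence => Koszul complex is the minimal free resolution.
Syz_1 minimally generated by Koszul relations f_i*e_j - f_j*e_i (i<j): mu(Syz_1) = beta_2 = C(m,2) = m(m-1)/2
m=38
38*37/2 = 703


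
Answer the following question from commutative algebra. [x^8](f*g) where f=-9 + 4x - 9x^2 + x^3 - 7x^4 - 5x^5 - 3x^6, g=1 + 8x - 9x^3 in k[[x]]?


[x^8] = sum a_i*b_j, i+j=8
  -5*-9=45
Sum=45


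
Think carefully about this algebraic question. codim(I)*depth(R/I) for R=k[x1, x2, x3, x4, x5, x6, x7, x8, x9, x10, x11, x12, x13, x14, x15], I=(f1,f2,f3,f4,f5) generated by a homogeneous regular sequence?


codim=5, depth=dim(R/I)=15-5=10
Product=5*10=50


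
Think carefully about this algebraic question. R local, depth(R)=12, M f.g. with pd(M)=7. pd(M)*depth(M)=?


pd+depth=12
depth=12-7=5
pd*depth=7*5=35


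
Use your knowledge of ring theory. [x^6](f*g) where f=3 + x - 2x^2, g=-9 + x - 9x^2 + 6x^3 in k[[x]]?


[x^6] = sum a_i*b_j, i+j=6
Sum=0


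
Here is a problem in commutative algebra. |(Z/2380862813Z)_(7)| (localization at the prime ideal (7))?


7-primary part: 2380862813=7^9*59
Size=7^9=40353607


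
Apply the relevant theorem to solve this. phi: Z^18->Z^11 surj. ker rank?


rank(ker) = 18-11 = 7


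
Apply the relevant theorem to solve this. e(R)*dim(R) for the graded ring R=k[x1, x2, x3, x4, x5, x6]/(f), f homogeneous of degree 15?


e(R)=deg(f)=15, dim(R)=6-1=5
e*dim=15*5=75


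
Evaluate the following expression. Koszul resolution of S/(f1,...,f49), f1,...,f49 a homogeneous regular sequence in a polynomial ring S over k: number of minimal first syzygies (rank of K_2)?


Regular sequence => Koszul complex is the minimal free resolution.
Syz_1 minimally generated by Koszul relations f_i*e_j - f_j*e_i (i<j): mu(Syz_1) = beta_2 = C(m,2) = m(m-1)/2
m=49
49*48/2 = 1176


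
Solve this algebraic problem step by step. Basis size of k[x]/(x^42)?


Basis: 1,x,...,x^41
dim=42


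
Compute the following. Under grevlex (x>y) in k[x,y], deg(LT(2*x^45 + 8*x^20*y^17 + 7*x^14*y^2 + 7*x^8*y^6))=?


LT: 2*x^45
deg_x=45, deg_y=0
Total=45+0=45


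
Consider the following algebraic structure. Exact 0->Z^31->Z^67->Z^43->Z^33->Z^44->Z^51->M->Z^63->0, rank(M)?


Alt sum=0:
(-1)^0*31 + (-1)^1*67 + (-1)^2*43 + (-1)^3*33 + (-1)^4*44 + (-1)^5*51 + (-1)^6*? + (-1)^7*63=0
rank(M)=96


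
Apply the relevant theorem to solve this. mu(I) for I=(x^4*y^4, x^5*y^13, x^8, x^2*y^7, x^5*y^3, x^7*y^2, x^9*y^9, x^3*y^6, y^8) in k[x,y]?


Remove redundant (divisible by others).
x^9*y^9 redundant.
x^5*y^13 redundant.
Min: x^8, x^7*y^2, x^5*y^3, x^4*y^4, x^3*y^6, x^2*y^7, y^8
Count=7


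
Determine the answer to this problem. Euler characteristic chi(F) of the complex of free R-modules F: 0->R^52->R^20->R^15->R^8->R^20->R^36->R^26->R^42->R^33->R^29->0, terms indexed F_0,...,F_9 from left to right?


chi = sum (-1)^i * rank:
(-1)^0*52=52
(-1)^1*20=-20
(-1)^2*15=15
(-1)^3*8=-8
(-1)^4*20=20
(-1)^5*36=-36
(-1)^6*26=26
(-1)^7*42=-42
(-1)^8*33=33
(-1)^9*29=-29
chi=11


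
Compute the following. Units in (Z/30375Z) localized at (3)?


Local ring = Z/243Z.
phi(243) = 3^4*(3-1) = 162


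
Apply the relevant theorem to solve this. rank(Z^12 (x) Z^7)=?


rank(M(x)N) = rank(M)*rank(N)
12*7 = 84


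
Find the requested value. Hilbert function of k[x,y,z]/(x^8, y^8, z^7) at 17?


Need i<8, j<8, k<7 with i+j+k=17.
For each i, j ranges over max(0,17-i-6)..min(7,17-i):
  i=0: j in [11,7] -> 0
  i=1: j in [10,7] -> 0
  i=2: j in [9,7] -> 0
  i=3: j in [8,7] -> 0
  i=4: j in [7,7] -> 1
  i=5: j in [6,7] -> 2
  i=6: j in [5,7] -> 3
  i=7: j in [4,7] -> 4
H(17) = 0+0+0+0+1+2+3+4 = 10


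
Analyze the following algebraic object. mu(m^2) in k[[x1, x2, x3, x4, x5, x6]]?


C(n+d-1,d)=C(7,2)=21


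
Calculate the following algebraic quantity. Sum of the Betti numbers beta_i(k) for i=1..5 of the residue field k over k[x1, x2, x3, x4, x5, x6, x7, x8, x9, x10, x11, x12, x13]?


Koszul resolution: beta_i(k)=C(n,i), n=13
C(13,1)=13, C(13,2)=78, C(13,3)=286, C(13,4)=715, C(13,5)=1287
Sum=2379


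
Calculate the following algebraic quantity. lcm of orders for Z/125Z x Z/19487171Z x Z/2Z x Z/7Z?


Exponent = lcm of the cyclic orders; pairwise coprime => product.
5^3*11^7*2^1*7^1=125*19487171*2*7=34102549250


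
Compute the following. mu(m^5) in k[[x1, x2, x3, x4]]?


C(n+d-1,d)=C(8,5)=56


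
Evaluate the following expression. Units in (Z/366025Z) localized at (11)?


Local ring = Z/14641Z.
phi(14641) = 11^3*(11-1) = 13310


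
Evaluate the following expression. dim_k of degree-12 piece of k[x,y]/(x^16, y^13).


k[x,y], I = (x^16, y^13), d = 12
Need i < 16 and d-i < 13.
Range: 0 <= i <= 12.
H(12) = 13


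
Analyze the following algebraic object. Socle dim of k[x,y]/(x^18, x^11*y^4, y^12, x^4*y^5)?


Socle = ann(m) = span of standard monomials u with x*u, y*u in I (staircase corners).
Minimal generators: x^18, x^11*y^4, x^4*y^5, y^12
Corners: x^3y^11, x^10y^4, x^17y^3
Socle dim=3


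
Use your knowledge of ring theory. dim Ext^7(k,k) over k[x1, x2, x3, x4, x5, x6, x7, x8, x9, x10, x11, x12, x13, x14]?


C(n,i)=C(14,7)=3432


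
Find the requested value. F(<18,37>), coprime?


gcd(18,37)=1 => F=ab-a-b=18*37-18-37=666-55=611


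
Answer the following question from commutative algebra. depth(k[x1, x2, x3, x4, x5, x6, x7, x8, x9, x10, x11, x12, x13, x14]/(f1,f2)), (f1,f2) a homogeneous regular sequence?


depth(R)=14
depth(R/I)=14-2=12


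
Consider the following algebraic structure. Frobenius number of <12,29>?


gcd(12,29)=1 => F=ab-a-b=12*29-12-29=348-41=307


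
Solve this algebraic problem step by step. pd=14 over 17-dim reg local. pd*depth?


pd+depth=17
depth=17-14=3
pd*depth=14*3=42


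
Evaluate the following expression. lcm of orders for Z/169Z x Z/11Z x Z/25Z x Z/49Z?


Exponent = lcm of the cyclic orders; pairwise coprime => product.
13^2*11^1*5^2*7^2=169*11*25*49=2277275


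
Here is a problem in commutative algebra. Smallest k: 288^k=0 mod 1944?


288^k mod 1944:
k=1: 288
k=2: 1296
k=3: 0
First zero at k = 3


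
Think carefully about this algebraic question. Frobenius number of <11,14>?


gcd(11,14)=1 => F=ab-a-b=11*14-11-14=154-25=129


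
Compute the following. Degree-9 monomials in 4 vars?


C(d+n-1,n-1)=C(12,3)=220


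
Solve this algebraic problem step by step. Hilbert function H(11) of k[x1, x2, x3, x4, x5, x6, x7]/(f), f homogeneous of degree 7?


C(17,6)-C(10,6)=12376-210=12166


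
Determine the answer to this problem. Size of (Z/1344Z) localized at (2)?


2-primary part: 1344=2^6*21
Size=2^6=64


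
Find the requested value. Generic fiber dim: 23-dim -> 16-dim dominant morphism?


dim(fiber)=dim(X)-dim(Y)=23-16=7


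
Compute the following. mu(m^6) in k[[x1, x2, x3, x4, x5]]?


C(n+d-1,d)=C(10,6)=210


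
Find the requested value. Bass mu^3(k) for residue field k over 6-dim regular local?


C(n,i)=C(6,3)=20


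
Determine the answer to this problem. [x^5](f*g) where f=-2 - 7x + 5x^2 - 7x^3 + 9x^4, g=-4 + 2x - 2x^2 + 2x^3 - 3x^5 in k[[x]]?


[x^5] = sum a_i*b_j, i+j=5
  -2*-3=6
  5*2=10
  -7*-2=14
  9*2=18
Sum=48


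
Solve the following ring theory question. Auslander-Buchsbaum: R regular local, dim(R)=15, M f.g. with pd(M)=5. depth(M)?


pd+depth=depth(R)=15
depth=15-5=10


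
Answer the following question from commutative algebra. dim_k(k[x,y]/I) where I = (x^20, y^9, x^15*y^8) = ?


k[x,y]/I, I = (x^20, y^9, x^15*y^8)
Rect: 20x9=180. Corner: (20-15)x(9-8)=5.
dim = 180-5 = 175


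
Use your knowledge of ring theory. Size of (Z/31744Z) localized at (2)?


2-primary part: 31744=2^10*31
Size=2^10=1024


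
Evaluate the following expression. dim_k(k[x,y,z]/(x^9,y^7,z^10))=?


Basis: x^iy^jz^k, i<9,j<7,k<10
9*7*10=630


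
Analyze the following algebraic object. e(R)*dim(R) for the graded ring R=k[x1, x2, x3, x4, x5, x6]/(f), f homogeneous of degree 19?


e(R)=deg(f)=19, dim(R)=6-1=5
e*dim=19*5=95


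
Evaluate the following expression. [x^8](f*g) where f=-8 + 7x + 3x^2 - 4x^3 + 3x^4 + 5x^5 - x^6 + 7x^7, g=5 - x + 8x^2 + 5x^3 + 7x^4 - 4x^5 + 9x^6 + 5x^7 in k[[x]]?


[x^8] = sum a_i*b_j, i+j=8
  7*5=35
  3*9=27
  -4*-4=16
  3*7=21
  5*5=25
  -1*8=-8
  7*-1=-7
Sum=109


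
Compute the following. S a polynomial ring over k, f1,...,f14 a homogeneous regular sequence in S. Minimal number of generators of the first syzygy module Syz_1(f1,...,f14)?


Regular sequence => Koszul complex is the minimal free resolution.
Syz_1 minimally generated by Koszul relations f_i*e_j - f_j*e_i (i<j): mu(Syz_1) = beta_2 = C(m,2) = m(m-1)/2
m=14
14*13/2 = 91


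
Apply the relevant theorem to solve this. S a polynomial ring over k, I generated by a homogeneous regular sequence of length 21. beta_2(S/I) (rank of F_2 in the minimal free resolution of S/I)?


Regular sequence => Koszul complex is the minimal free resolution.
Syz_1 minimally generated by Koszul relations f_i*e_j - f_j*e_i (i<j): mu(Syz_1) = beta_2 = C(m,2) = m(m-1)/2
m=21
21*20/2 = 210


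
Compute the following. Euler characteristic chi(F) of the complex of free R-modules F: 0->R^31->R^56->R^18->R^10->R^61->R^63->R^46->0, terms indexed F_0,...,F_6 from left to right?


chi = sum (-1)^i * rank:
(-1)^0*31=31
(-1)^1*56=-56
(-1)^2*18=18
(-1)^3*10=-10
(-1)^4*61=61
(-1)^5*63=-63
(-1)^6*46=46
chi=27


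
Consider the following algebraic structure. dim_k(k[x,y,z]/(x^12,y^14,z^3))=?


Basis: x^iy^jz^k, i<12,j<14,k<3
12*14*3=504


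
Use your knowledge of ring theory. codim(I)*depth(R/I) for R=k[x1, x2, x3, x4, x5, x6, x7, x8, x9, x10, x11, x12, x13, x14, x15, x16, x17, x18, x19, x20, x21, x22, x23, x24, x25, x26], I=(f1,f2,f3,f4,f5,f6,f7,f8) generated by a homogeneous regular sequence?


codim=8, depth=dim(R/I)=26-8=18
Product=8*18=144


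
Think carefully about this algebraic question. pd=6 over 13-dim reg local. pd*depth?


pd+depth=13
depth=13-6=7
pd*depth=6*7=42


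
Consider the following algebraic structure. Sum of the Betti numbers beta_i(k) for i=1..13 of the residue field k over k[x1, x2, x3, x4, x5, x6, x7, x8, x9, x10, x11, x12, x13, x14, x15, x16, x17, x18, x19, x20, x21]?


Koszul resolution: beta_i(k)=C(n,i), n=21
C(21,1)=21, C(21,2)=210, C(21,3)=1330, C(21,4)=5985, C(21,5)=20349, C(21,6)=54264, C(21,7)=116280, C(21,8)=203490, C(21,9)=293930, C(21,10)=352716, C(21,11)=352716, C(21,12)=293930, C(21,13)=203490
Sum=1898711


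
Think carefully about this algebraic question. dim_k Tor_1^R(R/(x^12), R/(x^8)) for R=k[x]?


Tor_1(R/I,R/J)=(I cap J)/IJ=(x^12)/(x^20)
dim=20-12=min(12,8)=8


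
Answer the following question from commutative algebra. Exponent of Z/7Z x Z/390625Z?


Exponent = lcm of the cyclic orders; pairwise coprime => product.
7^1*5^8=7*390625=2734375


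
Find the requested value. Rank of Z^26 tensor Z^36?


rank(M(x)N) = rank(M)*rank(N)
26*36 = 936


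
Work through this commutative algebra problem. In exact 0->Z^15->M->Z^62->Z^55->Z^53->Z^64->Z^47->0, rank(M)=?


Alt sum=0:
(-1)^0*15 + (-1)^1*? + (-1)^2*62 + (-1)^3*55 + (-1)^4*53 + (-1)^5*64 + (-1)^6*47=0
rank(M)=58


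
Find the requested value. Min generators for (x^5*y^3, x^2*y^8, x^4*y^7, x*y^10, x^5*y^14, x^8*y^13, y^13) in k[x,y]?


Remove redundant (divisible by others).
x^8*y^13 redundant.
x^5*y^14 redundant.
Min: x^5*y^3, x^4*y^7, x^2*y^8, x*y^10, y^13
Count=5


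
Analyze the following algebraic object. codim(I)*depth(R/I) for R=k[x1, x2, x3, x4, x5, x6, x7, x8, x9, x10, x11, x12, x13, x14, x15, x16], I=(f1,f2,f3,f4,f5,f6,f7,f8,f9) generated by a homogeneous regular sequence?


codim=9, depth=dim(R/I)=16-9=7
Product=9*7=63


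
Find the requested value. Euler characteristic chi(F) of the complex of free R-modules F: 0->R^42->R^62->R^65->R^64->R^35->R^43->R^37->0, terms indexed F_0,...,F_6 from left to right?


chi = sum (-1)^i * rank:
(-1)^0*42=42
(-1)^1*62=-62
(-1)^2*65=65
(-1)^3*64=-64
(-1)^4*35=35
(-1)^5*43=-43
(-1)^6*37=37
chi=10


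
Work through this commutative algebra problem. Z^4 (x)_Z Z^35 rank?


rank(M(x)N) = rank(M)*rank(N)
4*35 = 140


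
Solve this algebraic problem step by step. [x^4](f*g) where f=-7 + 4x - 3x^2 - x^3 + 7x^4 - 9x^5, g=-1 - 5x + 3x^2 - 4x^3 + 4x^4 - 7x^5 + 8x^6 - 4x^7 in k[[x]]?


[x^4] = sum a_i*b_j, i+j=4
  -7*4=-28
  4*-4=-16
  -3*3=-9
  -1*-5=5
  7*-1=-7
Sum=-55


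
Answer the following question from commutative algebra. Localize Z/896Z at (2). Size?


2-primary part: 896=2^7*7
Size=2^7=128


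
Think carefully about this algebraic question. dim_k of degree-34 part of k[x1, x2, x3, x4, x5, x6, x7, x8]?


C(d+n-1,n-1)=C(41,7)=22481940


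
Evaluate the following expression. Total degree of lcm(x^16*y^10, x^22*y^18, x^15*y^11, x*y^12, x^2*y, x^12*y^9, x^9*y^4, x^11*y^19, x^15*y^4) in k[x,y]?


lcm = componentwise max:
x: max(16,22,15,1,2,12,9,11,15)=22
y: max(10,18,11,12,1,9,4,19,4)=19
Total=22+19=41


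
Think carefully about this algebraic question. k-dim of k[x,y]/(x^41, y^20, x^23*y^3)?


k[x,y]/I, I = (x^41, y^20, x^23*y^3)
Rect: 41x20=820. Corner: (41-23)x(20-3)=306.
dim = 820-306 = 514


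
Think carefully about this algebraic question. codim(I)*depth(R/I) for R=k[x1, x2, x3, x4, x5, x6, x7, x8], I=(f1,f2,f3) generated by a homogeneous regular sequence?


codim=3, depth=dim(R/I)=8-3=5
Product=3*5=15


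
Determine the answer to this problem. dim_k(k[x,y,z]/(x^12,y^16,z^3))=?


Basis: x^iy^jz^k, i<12,j<16,k<3
12*16*3=576


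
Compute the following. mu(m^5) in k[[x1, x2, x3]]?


C(n+d-1,d)=C(7,5)=21


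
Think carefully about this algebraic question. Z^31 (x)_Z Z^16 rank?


rank(M(x)N) = rank(M)*rank(N)
31*16 = 496


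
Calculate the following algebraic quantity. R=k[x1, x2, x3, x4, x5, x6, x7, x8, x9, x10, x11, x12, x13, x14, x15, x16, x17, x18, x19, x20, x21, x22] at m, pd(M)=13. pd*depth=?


pd+depth=22
depth=22-13=9
pd*depth=13*9=117


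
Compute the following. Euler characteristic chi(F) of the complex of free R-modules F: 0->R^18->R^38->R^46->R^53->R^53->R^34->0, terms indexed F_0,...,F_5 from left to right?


chi = sum (-1)^i * rank:
(-1)^0*18=18
(-1)^1*38=-38
(-1)^2*46=46
(-1)^3*53=-53
(-1)^4*53=53
(-1)^5*34=-34
chi=-8


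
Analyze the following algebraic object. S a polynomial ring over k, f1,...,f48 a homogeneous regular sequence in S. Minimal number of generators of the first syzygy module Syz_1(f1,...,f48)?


Regular sequence => Koszul complex is the minimal free resolution.
Syz_1 minimally generated by Koszul relations f_i*e_j - f_j*e_i (i<j): mu(Syz_1) = beta_2 = C(m,2) = m(m-1)/2
m=48
48*47/2 = 1128


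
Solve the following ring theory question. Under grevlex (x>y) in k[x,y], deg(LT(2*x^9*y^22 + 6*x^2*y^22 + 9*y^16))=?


LT: 2*x^9*y^22
deg_x=9, deg_y=22
Total=9+22=31


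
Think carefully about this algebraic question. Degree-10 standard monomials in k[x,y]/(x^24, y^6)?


k[x,y], I = (x^24, y^6), d = 10
Need i < 24 and d-i < 6.
Range: 5 <= i <= 10.
H(10) = 6


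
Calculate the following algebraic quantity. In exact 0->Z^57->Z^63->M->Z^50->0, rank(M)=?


Alt sum=0:
(-1)^0*57 + (-1)^1*63 + (-1)^2*? + (-1)^3*50=0
rank(M)=56


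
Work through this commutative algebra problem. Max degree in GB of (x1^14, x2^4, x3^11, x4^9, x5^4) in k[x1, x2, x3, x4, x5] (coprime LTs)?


Pure powers, coprime LTs => already GB.
Degrees: 14, 4, 11, 9, 4
Max=14


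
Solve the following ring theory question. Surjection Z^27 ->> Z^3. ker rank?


rank(ker) = 27-3 = 24


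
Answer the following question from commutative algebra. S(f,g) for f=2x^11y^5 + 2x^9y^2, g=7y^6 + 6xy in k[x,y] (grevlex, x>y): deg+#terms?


LT(f)=2x^11y^5, LT(g)=7y^6
lcm(LM)=x^11y^6
S(f,g) (scaled by 14 to clear denominators) = 7y*f - 2x^11*g = -12x^12y + 14x^9y^3
2 terms, deg 13.
13+2=15


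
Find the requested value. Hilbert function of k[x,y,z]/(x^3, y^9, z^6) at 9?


Need i<3, j<9, k<6 with i+j+k=9.
For each i, j ranges over max(0,9-i-5)..min(8,9-i):
  i=0: j in [4,8] -> 5
  i=1: j in [3,8] -> 6
  i=2: j in [2,7] -> 6
H(9) = 5+6+6 = 17


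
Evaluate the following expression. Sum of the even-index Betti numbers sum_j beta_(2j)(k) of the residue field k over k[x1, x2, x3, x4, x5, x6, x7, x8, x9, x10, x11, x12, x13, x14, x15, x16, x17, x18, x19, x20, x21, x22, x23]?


Koszul resolution: beta_i(k)=C(n,i), n=23
sum_even C(23,i) = 2^(n-1) = 2^22 = 4194304


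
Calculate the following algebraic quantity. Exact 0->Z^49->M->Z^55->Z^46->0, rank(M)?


Alt sum=0:
(-1)^0*49 + (-1)^1*? + (-1)^2*55 + (-1)^3*46=0
rank(M)=58


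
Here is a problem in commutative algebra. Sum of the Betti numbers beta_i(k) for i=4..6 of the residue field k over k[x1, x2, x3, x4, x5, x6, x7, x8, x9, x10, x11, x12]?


Koszul resolution: beta_i(k)=C(n,i), n=12
C(12,4)=495, C(12,5)=792, C(12,6)=924
Sum=2211


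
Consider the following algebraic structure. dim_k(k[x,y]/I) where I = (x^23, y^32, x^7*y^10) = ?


k[x,y]/I, I = (x^23, y^32, x^7*y^10)
Rect: 23x32=736. Corner: (23-7)x(32-10)=352.
dim = 736-352 = 384


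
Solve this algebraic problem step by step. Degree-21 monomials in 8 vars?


C(d+n-1,n-1)=C(28,7)=1184040


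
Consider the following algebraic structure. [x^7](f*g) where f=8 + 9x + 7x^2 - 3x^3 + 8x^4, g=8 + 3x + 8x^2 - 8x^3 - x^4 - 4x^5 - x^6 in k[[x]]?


[x^7] = sum a_i*b_j, i+j=7
  9*-1=-9
  7*-4=-28
  -3*-1=3
  8*-8=-64
Sum=-98


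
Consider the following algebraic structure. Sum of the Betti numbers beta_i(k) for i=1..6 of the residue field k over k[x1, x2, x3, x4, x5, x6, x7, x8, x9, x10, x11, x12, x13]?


Koszul resolution: beta_i(k)=C(n,i), n=13
C(13,1)=13, C(13,2)=78, C(13,3)=286, C(13,4)=715, C(13,5)=1287, C(13,6)=1716
Sum=4095


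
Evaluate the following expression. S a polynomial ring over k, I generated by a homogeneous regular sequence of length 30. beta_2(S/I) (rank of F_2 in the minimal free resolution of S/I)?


Regular sequence => Koszul complex is the minimal free resolution.
Syz_1 minimally generated by Koszul relations f_i*e_j - f_j*e_i (i<j): mu(Syz_1) = beta_2 = C(m,2) = m(m-1)/2
m=30
30*29/2 = 435


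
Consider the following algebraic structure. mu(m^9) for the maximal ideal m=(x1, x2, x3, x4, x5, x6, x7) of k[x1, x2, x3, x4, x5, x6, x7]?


Graded Nakayama: mu(m^d) = dim_k (m^d/m^(d+1)) = #degree-9 monomials in 7 vars
C(n+d-1,d)=C(15,9)=5005


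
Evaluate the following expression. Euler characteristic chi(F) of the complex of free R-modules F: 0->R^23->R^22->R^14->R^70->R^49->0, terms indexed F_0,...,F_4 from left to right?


chi = sum (-1)^i * rank:
(-1)^0*23=23
(-1)^1*22=-22
(-1)^2*14=14
(-1)^3*70=-70
(-1)^4*49=49
chi=-6


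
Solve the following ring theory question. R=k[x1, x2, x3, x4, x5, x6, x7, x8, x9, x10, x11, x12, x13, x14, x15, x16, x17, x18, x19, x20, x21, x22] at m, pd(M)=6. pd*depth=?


pd+depth=22
depth=22-6=16
pd*depth=6*16=96


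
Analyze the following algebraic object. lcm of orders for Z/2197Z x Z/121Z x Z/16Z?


Exponent = lcm of the cyclic orders; pairwise coprime => product.
13^3*11^2*2^4=2197*121*16=4253392


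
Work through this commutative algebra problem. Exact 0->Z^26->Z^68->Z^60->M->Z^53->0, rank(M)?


Alt sum=0:
(-1)^0*26 + (-1)^1*68 + (-1)^2*60 + (-1)^3*? + (-1)^4*53=0
rank(M)=71


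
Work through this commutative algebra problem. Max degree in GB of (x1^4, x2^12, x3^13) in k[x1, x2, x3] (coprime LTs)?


Pure powers, coprime LTs => already GB.
Degrees: 4, 12, 13
Max=13


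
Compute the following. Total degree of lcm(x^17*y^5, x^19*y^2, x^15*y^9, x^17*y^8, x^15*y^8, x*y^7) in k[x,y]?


lcm = componentwise max:
x: max(17,19,15,17,15,1)=19
y: max(5,2,9,8,8,7)=9
Total=19+9=28


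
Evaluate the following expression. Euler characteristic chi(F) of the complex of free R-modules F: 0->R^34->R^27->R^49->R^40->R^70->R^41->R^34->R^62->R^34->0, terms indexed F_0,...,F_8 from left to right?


chi = sum (-1)^i * rank:
(-1)^0*34=34
(-1)^1*27=-27
(-1)^2*49=49
(-1)^3*40=-40
(-1)^4*70=70
(-1)^5*41=-41
(-1)^6*34=34
(-1)^7*62=-62
(-1)^8*34=34
chi=51


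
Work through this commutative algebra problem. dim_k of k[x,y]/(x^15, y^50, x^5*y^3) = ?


k[x,y]/I, I = (x^15, y^50, x^5*y^3)
Rect: 15x50=750. Corner: (15-5)x(50-3)=470.
dim = 750-470 = 280


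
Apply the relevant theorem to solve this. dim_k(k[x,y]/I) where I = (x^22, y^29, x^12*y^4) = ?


k[x,y]/I, I = (x^22, y^29, x^12*y^4)
Rect: 22x29=638. Corner: (22-12)x(29-4)=250.
dim = 638-250 = 388


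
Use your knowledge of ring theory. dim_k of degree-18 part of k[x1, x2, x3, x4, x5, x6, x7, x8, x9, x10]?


C(d+n-1,n-1)=C(27,9)=4686825


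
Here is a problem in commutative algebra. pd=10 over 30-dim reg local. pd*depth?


pd+depth=30
depth=30-10=20
pd*depth=10*20=200


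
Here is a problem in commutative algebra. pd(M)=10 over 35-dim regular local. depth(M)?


pd+depth=depth(R)=35
depth=35-10=25


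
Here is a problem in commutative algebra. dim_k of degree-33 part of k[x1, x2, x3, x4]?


C(d+n-1,n-1)=C(36,3)=7140


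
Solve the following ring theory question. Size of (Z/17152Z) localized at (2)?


2-primary part: 17152=2^8*67
Size=2^8=256


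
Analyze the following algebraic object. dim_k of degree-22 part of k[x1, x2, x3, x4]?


C(d+n-1,n-1)=C(25,3)=2300


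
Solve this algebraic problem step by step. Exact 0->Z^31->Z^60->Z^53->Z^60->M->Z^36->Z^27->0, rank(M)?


Alt sum=0:
(-1)^0*31 + (-1)^1*60 + (-1)^2*53 + (-1)^3*60 + (-1)^4*? + (-1)^5*36 + (-1)^6*27=0
rank(M)=45


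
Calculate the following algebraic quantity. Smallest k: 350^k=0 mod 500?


350^k mod 500:
k=1: 350
k=2: 0
First zero at k = 2


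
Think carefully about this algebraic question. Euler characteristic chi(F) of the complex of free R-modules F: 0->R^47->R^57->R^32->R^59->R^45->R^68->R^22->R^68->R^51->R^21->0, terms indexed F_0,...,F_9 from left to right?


chi = sum (-1)^i * rank:
(-1)^0*47=47
(-1)^1*57=-57
(-1)^2*32=32
(-1)^3*59=-59
(-1)^4*45=45
(-1)^5*68=-68
(-1)^6*22=22
(-1)^7*68=-68
(-1)^8*51=51
(-1)^9*21=-21
chi=-76


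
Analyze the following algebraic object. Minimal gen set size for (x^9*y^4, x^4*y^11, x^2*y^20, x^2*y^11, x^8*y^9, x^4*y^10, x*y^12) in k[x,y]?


Remove redundant (divisible by others).
x^4*y^11 redundant.
x^2*y^20 redundant.
Min: x^9*y^4, x^8*y^9, x^4*y^10, x^2*y^11, x*y^12
Count=5


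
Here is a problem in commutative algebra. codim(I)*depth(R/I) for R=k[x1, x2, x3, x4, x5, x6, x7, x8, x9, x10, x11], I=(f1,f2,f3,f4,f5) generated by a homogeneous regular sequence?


codim=5, depth=dim(R/I)=11-5=6
Product=5*6=30


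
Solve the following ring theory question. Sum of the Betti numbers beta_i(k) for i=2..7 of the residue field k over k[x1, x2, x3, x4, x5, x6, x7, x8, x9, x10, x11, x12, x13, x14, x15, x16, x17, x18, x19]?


Koszul resolution: beta_i(k)=C(n,i), n=19
C(19,2)=171, C(19,3)=969, C(19,4)=3876, C(19,5)=11628, C(19,6)=27132, C(19,7)=50388
Sum=94164


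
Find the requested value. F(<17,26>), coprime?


gcd(17,26)=1 => F=ab-a-b=17*26-17-26=442-43=399


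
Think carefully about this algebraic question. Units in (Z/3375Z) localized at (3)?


Local ring = Z/27Z.
phi(27) = 3^2*(3-1) = 18


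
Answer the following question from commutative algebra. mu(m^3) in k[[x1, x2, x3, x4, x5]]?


C(n+d-1,d)=C(7,3)=35


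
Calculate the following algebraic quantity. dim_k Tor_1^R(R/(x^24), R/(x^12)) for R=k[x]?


Tor_1(R/I,R/J)=(I cap J)/IJ=(x^24)/(x^36)
dim=36-24=min(24,12)=12


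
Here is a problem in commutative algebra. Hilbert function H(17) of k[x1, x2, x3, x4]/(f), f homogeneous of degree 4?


C(20,3)-C(16,3)=1140-560=580


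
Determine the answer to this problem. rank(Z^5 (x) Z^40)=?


rank(M(x)N) = rank(M)*rank(N)
5*40 = 200


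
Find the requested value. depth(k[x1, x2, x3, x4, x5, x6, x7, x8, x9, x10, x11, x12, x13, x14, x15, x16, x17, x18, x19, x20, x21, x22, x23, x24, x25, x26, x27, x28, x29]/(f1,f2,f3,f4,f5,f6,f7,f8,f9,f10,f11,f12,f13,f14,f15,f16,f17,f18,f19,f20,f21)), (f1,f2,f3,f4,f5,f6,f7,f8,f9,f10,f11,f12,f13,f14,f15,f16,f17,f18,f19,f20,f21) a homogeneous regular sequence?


depth(R)=29
depth(R/I)=29-21=8


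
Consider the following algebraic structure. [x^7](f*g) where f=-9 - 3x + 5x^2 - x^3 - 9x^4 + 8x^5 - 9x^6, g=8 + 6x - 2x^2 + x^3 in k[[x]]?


[x^7] = sum a_i*b_j, i+j=7
  -9*1=-9
  8*-2=-16
  -9*6=-54
Sum=-79


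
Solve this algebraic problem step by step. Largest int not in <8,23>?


gcd(8,23)=1 => F=ab-a-b=8*23-8-23=184-31=153


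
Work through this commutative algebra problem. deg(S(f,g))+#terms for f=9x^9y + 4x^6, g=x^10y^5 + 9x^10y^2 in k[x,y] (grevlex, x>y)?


LT(f)=9x^9y, LT(g)=x^10y^5
lcm(LM)=x^10y^5
S(f,g) (scaled by 9 to clear denominators) = xy^4*f - 9*g = -81x^10y^2 + 4x^7y^4
2 terms, deg 12.
12+2=14


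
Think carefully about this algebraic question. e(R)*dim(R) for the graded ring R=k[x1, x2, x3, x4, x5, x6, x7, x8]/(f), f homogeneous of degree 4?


e(R)=deg(f)=4, dim(R)=8-1=7
e*dim=4*7=28


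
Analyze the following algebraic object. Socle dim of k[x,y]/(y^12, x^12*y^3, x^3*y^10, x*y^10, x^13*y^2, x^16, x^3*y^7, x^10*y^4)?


Socle = ann(m) = span of standard monomials u with x*u, y*u in I (staircase corners).
Redundant generators: x^3*y^10
Minimal generators: x^16, x^13*y^2, x^12*y^3, x^10*y^4, x^3*y^7, x*y^10, y^12
Corners: y^11, x^2y^9, x^9y^6, x^11y^3, x^12y^2, x^15y
Socle dim=6


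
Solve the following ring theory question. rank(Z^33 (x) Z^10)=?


rank(M(x)N) = rank(M)*rank(N)
33*10 = 330


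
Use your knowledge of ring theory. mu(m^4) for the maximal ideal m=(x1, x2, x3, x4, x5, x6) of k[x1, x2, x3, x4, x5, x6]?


Graded Nakayama: mu(m^d) = dim_k (m^d/m^(d+1)) = #degree-4 monomials in 6 vars
C(n+d-1,d)=C(9,4)=126


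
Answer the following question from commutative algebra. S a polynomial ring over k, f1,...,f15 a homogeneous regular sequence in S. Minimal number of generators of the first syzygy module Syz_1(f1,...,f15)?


Regular sequence => Koszul complex is the minimal free resolution.
Syz_1 minimally generated by Koszul relations f_i*e_j - f_j*e_i (i<j): mu(Syz_1) = beta_2 = C(m,2) = m(m-1)/2
m=15
15*14/2 = 105


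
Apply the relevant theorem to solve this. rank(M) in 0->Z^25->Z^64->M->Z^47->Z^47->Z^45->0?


Alt sum=0:
(-1)^0*25 + (-1)^1*64 + (-1)^2*? + (-1)^3*47 + (-1)^4*47 + (-1)^5*45=0
rank(M)=84


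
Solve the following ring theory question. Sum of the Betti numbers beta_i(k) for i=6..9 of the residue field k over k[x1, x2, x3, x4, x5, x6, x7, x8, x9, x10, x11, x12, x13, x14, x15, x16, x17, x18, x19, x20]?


Koszul resolution: beta_i(k)=C(n,i), n=20
C(20,6)=38760, C(20,7)=77520, C(20,8)=125970, C(20,9)=167960
Sum=410210


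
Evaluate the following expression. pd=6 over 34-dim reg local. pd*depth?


pd+depth=34
depth=34-6=28
pd*depth=6*28=168


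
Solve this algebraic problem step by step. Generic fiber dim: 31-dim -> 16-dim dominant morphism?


dim(fiber)=dim(X)-dim(Y)=31-16=15


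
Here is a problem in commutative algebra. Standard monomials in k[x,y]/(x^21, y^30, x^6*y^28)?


k[x,y]/I, I = (x^21, y^30, x^6*y^28)
Rect: 21x30=630. Corner: (21-6)x(30-28)=30.
dim = 630-30 = 600


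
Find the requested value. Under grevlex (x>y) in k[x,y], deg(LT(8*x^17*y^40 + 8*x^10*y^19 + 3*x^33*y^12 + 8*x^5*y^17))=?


LT: 8*x^17*y^40
deg_x=17, deg_y=40
Total=17+40=57


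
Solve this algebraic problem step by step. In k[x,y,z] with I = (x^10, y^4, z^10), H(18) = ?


Need i<10, j<4, k<10 with i+j+k=18.
For each i, j ranges over max(0,18-i-9)..min(3,18-i):
  i=0: j in [9,3] -> 0
  i=1: j in [8,3] -> 0
  i=2: j in [7,3] -> 0
  i=3: j in [6,3] -> 0
  i=4: j in [5,3] -> 0
  i=5: j in [4,3] -> 0
  i=6: j in [3,3] -> 1
  i=7: j in [2,3] -> 2
  i=8: j in [1,3] -> 3
  i=9: j in [0,3] -> 4
H(18) = 0+0+0+0+0+0+1+2+3+4 = 10


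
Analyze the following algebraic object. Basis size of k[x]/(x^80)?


Basis: 1,x,...,x^79
dim=80


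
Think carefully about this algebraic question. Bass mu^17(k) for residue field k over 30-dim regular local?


C(n,i)=C(30,17)=119759850


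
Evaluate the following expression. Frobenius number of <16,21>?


gcd(16,21)=1 => F=ab-a-b=16*21-16-21=336-37=299


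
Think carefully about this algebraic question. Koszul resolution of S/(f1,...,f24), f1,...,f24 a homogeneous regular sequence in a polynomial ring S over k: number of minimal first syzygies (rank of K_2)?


Regular sequence => Koszul complex is the minimal free resolution.
Syz_1 minimally generated by Koszul relations f_i*e_j - f_j*e_i (i<j): mu(Syz_1) = beta_2 = C(m,2) = m(m-1)/2
m=24
24*23/2 = 276


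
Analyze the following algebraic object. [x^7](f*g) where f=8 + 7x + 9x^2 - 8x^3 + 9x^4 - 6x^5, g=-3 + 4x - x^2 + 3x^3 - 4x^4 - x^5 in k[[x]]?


[x^7] = sum a_i*b_j, i+j=7
  9*-1=-9
  -8*-4=32
  9*3=27
  -6*-1=6
Sum=56


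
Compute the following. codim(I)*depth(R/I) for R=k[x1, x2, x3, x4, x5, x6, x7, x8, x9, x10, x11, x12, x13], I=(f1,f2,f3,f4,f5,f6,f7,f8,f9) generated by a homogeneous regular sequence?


codim=9, depth=dim(R/I)=13-9=4
Product=9*4=36


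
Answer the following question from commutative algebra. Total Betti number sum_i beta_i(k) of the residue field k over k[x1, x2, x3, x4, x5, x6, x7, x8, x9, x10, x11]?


Koszul resolution: beta_i(k)=C(n,i), n=11
sum_i C(11,i) = 2^11 = 2048


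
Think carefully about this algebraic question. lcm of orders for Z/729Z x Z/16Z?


Exponent = lcm of the cyclic orders; pairwise coprime => product.
3^6*2^4=729*16=11664


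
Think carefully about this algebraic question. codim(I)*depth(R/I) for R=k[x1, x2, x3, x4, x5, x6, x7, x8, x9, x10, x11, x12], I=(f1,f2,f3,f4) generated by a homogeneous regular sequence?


codim=4, depth=dim(R/I)=12-4=8
Product=4*8=32


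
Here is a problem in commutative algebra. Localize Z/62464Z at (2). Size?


2-primary part: 62464=2^10*61
Size=2^10=1024


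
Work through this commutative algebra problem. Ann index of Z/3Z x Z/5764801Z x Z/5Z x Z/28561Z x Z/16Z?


Exponent = lcm of the cyclic orders; pairwise coprime => product.
3^1*7^8*5^1*13^4*2^4=3*5764801*5*28561*16=39515635526640


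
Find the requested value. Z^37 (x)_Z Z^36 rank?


rank(M(x)N) = rank(M)*rank(N)
37*36 = 1332


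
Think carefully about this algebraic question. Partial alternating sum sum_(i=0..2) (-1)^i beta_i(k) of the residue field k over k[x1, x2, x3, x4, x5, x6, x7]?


Koszul resolution: beta_i(k)=C(n,i), n=7
sum_(i=0..p) (-1)^i C(n,i) = (-1)^p C(n-1,p)
(-1)^2*C(6,2) = (-1)^2*15 = 15


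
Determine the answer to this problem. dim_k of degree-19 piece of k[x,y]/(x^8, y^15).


k[x,y], I = (x^8, y^15), d = 19
Need i < 8 and d-i < 15.
Range: 5 <= i <= 7.
H(19) = 3


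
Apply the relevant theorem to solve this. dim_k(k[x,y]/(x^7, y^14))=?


Basis: x^i*y^j, i<7, j<14
7*14=98


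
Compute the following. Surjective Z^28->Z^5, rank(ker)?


rank(ker) = 28-5 = 23


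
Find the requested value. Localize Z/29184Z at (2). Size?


2-primary part: 29184=2^9*57
Size=2^9=512


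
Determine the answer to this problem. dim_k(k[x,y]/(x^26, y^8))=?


Basis: x^i*y^j, i<26, j<8
26*8=208


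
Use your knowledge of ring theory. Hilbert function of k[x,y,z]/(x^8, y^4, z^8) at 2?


Need i<8, j<4, k<8 with i+j+k=2.
For each i, j ranges over max(0,2-i-7)..min(3,2-i):
  i=0: j in [0,2] -> 3
  i=1: j in [0,1] -> 2
  i=2: j in [0,0] -> 1
H(2) = 3+2+1 = 6


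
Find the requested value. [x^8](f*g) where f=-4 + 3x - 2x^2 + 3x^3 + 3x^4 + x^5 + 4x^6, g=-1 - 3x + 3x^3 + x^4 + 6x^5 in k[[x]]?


[x^8] = sum a_i*b_j, i+j=8
  3*6=18
  3*1=3
  1*3=3
Sum=24
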